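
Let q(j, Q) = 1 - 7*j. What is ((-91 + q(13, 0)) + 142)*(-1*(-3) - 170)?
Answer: 6513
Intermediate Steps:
q(j, Q) = 1 - 7*j
((-91 + q(13, 0)) + 142)*(-1*(-3) - 170) = ((-91 + (1 - 7*13)) + 142)*(-1*(-3) - 170) = ((-91 + (1 - 91)) + 142)*(3 - 170) = ((-91 - 90) + 142)*(-167) = (-181 + 142)*(-167) = -39*(-167) = 6513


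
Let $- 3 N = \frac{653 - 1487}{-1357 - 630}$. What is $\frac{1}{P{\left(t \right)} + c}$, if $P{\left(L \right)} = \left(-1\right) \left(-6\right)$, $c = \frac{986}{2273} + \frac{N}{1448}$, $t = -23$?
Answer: $\frac{3269910524}{21037594965} \approx 0.15543$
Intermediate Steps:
$N = - \frac{278}{1987}$ ($N = - \frac{\left(653 - 1487\right) \frac{1}{-1357 - 630}}{3} = - \frac{\left(-834\right) \frac{1}{-1987}}{3} = - \frac{\left(-834\right) \left(- \frac{1}{1987}\right)}{3} = \left(- \frac{1}{3}\right) \frac{834}{1987} = - \frac{278}{1987} \approx -0.13991$)
$c = \frac{1418131821}{3269910524}$ ($c = \frac{986}{2273} - \frac{278}{1987 \cdot 1448} = 986 \cdot \frac{1}{2273} - \frac{139}{1438588} = \frac{986}{2273} - \frac{139}{1438588} = \frac{1418131821}{3269910524} \approx 0.43369$)
$P{\left(L \right)} = 6$
$\frac{1}{P{\left(t \right)} + c} = \frac{1}{6 + \frac{1418131821}{3269910524}} = \frac{1}{\frac{21037594965}{3269910524}} = \frac{3269910524}{21037594965}$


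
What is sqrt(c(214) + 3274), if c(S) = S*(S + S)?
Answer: sqrt(94866) ≈ 308.00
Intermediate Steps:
c(S) = 2*S**2 (c(S) = S*(2*S) = 2*S**2)
sqrt(c(214) + 3274) = sqrt(2*214**2 + 3274) = sqrt(2*45796 + 3274) = sqrt(91592 + 3274) = sqrt(94866)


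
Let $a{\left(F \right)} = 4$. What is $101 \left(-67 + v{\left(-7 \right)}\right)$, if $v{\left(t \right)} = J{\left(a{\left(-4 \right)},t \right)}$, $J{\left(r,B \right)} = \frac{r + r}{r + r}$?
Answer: $-6666$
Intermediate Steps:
$J{\left(r,B \right)} = 1$ ($J{\left(r,B \right)} = \frac{2 r}{2 r} = 2 r \frac{1}{2 r} = 1$)
$v{\left(t \right)} = 1$
$101 \left(-67 + v{\left(-7 \right)}\right) = 101 \left(-67 + 1\right) = 101 \left(-66\right) = -6666$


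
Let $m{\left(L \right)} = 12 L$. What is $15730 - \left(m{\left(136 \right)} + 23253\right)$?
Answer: $-9155$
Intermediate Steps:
$15730 - \left(m{\left(136 \right)} + 23253\right) = 15730 - \left(12 \cdot 136 + 23253\right) = 15730 - \left(1632 + 23253\right) = 15730 - 24885 = -9155$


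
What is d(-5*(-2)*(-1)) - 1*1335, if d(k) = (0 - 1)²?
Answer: -1334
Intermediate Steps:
d(k) = 1 (d(k) = (-1)² = 1)
d(-5*(-2)*(-1)) - 1*1335 = 1 - 1*1335 = 1 - 1335 = -1334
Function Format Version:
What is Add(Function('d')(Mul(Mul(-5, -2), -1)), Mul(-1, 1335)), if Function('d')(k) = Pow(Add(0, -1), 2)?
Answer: -1334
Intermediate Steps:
Function('d')(k) = 1 (Function('d')(k) = Pow(-1, 2) = 1)
Add(Function('d')(Mul(Mul(-5, -2), -1)), Mul(-1, 1335)) = Add(1, Mul(-1, 1335)) = Add(1, -1335) = -1334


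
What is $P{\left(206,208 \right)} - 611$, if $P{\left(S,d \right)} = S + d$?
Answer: $-197$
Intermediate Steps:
$P{\left(206,208 \right)} - 611 = \left(206 + 208\right) - 611 = 414 - 611 = -197$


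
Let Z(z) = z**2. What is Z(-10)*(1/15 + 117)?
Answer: 35120/3 ≈ 11707.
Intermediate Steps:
Z(-10)*(1/15 + 117) = (-10)**2*(1/15 + 117) = 100*(1/15 + 117) = 100*(1756/15) = 35120/3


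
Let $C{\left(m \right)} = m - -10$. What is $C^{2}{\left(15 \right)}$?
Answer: $625$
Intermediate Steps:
$C{\left(m \right)} = 10 + m$ ($C{\left(m \right)} = m + 10 = 10 + m$)
$C^{2}{\left(15 \right)} = \left(10 + 15\right)^{2} = 25^{2} = 625$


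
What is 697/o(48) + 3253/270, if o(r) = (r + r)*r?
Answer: 843223/69120 ≈ 12.199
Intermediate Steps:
o(r) = 2*r² (o(r) = (2*r)*r = 2*r²)
697/o(48) + 3253/270 = 697/((2*48²)) + 3253/270 = 697/((2*2304)) + 3253*(1/270) = 697/4608 + 3253/270 = 843223/69120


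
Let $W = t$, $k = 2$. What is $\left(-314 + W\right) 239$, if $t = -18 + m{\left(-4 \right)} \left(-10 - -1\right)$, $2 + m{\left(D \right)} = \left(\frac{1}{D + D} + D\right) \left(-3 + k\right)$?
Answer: $- \frac{671351}{8} \approx -83919.0$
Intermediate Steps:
$m{\left(D \right)} = -2 - D - \frac{1}{2 D}$ ($m{\left(D \right)} = -2 + \left(\frac{1}{D + D} + D\right) \left(-3 + 2\right) = -2 + \left(\frac{1}{2 D} + D\right) \left(-1\right) = -2 + \left(D + \frac{1}{2 D}\right) \left(-1\right) = -2 - \left(D + \frac{1}{2 D}\right) = -2 - D - \frac{1}{2 D}$)
$t = - \frac{297}{8}$ ($t = -18 + \left(-2 - -4 - \frac{1}{2 \left(-4\right)}\right) \left(-10 - -1\right) = -18 + \left(-2 + 4 - - \frac{1}{8}\right) \left(-10 + 1\right) = -18 + \left(-2 + 4 + \frac{1}{8}\right) \left(-9\right) = -18 + \frac{17}{8} \left(-9\right) = -18 - \frac{153}{8} = - \frac{297}{8} \approx -37.125$)
$W = - \frac{297}{8} \approx -37.125$
$\left(-314 + W\right) 239 = \left(-314 - \frac{297}{8}\right) 239 = \left(- \frac{2809}{8}\right) 239 = - \frac{671351}{8}$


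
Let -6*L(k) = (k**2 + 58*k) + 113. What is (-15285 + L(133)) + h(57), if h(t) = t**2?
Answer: -48866/3 ≈ -16289.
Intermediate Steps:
L(k) = -113/6 - 29*k/3 - k**2/6 (L(k) = -((k**2 + 58*k) + 113)/6 = -(113 + k**2 + 58*k)/6 = -113/6 - 29*k/3 - k**2/6)
(-15285 + L(133)) + h(57) = (-15285 + (-113/6 - 29/3*133 - 1/6*133**2)) + 57**2 = (-15285 + (-113/6 - 3857/3 - 1/6*17689)) + 3249 = (-15285 + (-113/6 - 3857/3 - 17689/6)) + 3249 = (-15285 - 12758/3) + 3249 = -58613/3 + 3249 = -48866/3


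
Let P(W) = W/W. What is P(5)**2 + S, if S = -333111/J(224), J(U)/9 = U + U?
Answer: -109693/1344 ≈ -81.617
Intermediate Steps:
J(U) = 18*U (J(U) = 9*(U + U) = 9*(2*U) = 18*U)
P(W) = 1
S = -111037/1344 (S = -333111/(18*224) = -333111/4032 = -333111*1/4032 = -111037/1344 ≈ -82.617)
P(5)**2 + S = 1**2 - 111037/1344 = 1 - 111037/1344 = -109693/1344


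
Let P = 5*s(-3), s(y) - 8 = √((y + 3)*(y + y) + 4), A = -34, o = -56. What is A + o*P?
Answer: -2834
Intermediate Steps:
s(y) = 8 + √(4 + 2*y*(3 + y)) (s(y) = 8 + √((y + 3)*(y + y) + 4) = 8 + √((3 + y)*(2*y) + 4) = 8 + √(2*y*(3 + y) + 4) = 8 + √(4 + 2*y*(3 + y)))
P = 50 (P = 5*(8 + √(4 + 2*(-3)² + 6*(-3))) = 5*(8 + √(4 + 2*9 - 18)) = 5*(8 + √(4 + 18 - 18)) = 5*(8 + √4) = 5*(8 + 2) = 5*10 = 50)
A + o*P = -34 - 56*50 = -34 - 2800 = -2834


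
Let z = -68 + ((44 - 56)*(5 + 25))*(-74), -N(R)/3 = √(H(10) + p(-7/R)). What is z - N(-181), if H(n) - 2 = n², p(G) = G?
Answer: 26572 + 3*√3342889/181 ≈ 26602.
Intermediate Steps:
H(n) = 2 + n²
N(R) = -3*√(102 - 7/R) (N(R) = -3*√((2 + 10²) - 7/R) = -3*√((2 + 100) - 7/R) = -3*√(102 - 7/R))
z = 26572 (z = -68 - 12*30*(-74) = -68 - 360*(-74) = -68 + 26640 = 26572)
z - N(-181) = 26572 - (-3)*√(102 - 7/(-181)) = 26572 - (-3)*√(102 - 7*(-1/181)) = 26572 - (-3)*√(102 + 7/181) = 26572 - (-3)*√(18469/181) = 26572 - (-3)*√3342889/181 = 26572 + 3*√3342889/181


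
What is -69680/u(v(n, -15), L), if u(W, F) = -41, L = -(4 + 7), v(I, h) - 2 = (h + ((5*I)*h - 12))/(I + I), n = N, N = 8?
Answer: 69680/41 ≈ 1699.5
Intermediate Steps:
n = 8
v(I, h) = 2 + (-12 + h + 5*I*h)/(2*I) (v(I, h) = 2 + (h + ((5*I)*h - 12))/(I + I) = 2 + (h + (5*I*h - 12))/((2*I)) = 2 + (h + (-12 + 5*I*h))*(1/(2*I)) = 2 + (-12 + h + 5*I*h)*(1/(2*I)) = 2 + (-12 + h + 5*I*h)/(2*I))
L = -11 (L = -1*11 = -11)
-69680/u(v(n, -15), L) = -69680/(-41) = -69680*(-1/41) = 69680/41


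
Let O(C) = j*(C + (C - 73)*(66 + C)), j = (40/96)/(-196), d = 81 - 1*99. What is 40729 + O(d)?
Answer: 15969423/392 ≈ 40738.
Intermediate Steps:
d = -18 (d = 81 - 99 = -18)
j = -5/2352 (j = (40*(1/96))*(-1/196) = (5/12)*(-1/196) = -5/2352 ≈ -0.0021259)
O(C) = -5*C/2352 - 5*(-73 + C)*(66 + C)/2352 (O(C) = -5*(C + (C - 73)*(66 + C))/2352 = -5*(C + (-73 + C)*(66 + C))/2352 = -5*C/2352 - 5*(-73 + C)*(66 + C)/2352)
40729 + O(d) = 40729 + (4015/392 - 5/2352*(-18)**2 + (5/392)*(-18)) = 40729 + (4015/392 - 5/2352*324 - 45/196) = 40729 + (4015/392 - 135/196 - 45/196) = 40729 + 3655/392 = 15969423/392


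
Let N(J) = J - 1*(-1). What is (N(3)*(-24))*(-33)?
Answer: 3168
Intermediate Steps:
N(J) = 1 + J (N(J) = J + 1 = 1 + J)
(N(3)*(-24))*(-33) = ((1 + 3)*(-24))*(-33) = (4*(-24))*(-33) = -96*(-33) = 3168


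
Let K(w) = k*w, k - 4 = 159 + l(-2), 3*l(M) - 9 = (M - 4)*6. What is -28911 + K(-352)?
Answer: -83119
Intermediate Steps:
l(M) = -5 + 2*M (l(M) = 3 + ((M - 4)*6)/3 = 3 + ((-4 + M)*6)/3 = 3 + (-24 + 6*M)/3 = 3 + (-8 + 2*M) = -5 + 2*M)
k = 154 (k = 4 + (159 + (-5 + 2*(-2))) = 4 + (159 + (-5 - 4)) = 4 + (159 - 9) = 4 + 150 = 154)
K(w) = 154*w
-28911 + K(-352) = -28911 + 154*(-352) = -28911 - 54208 = -83119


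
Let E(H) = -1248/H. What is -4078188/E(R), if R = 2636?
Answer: 223960491/26 ≈ 8.6139e+6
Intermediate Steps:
-4078188/E(R) = -4078188/((-1248/2636)) = -4078188/((-1248*1/2636)) = -4078188/(-312/659) = -4078188*(-659/312) = 223960491/26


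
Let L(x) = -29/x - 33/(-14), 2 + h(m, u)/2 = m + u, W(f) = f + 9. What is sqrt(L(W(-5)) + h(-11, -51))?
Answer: 61*I*sqrt(7)/14 ≈ 11.528*I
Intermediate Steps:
W(f) = 9 + f
h(m, u) = -4 + 2*m + 2*u (h(m, u) = -4 + 2*(m + u) = -4 + (2*m + 2*u) = -4 + 2*m + 2*u)
L(x) = 33/14 - 29/x (L(x) = -29/x - 33*(-1/14) = -29/x + 33/14 = 33/14 - 29/x)
sqrt(L(W(-5)) + h(-11, -51)) = sqrt((33/14 - 29/(9 - 5)) + (-4 + 2*(-11) + 2*(-51))) = sqrt((33/14 - 29/4) + (-4 - 22 - 102)) = sqrt((33/14 - 29*1/4) - 128) = sqrt((33/14 - 29/4) - 128) = sqrt(-137/28 - 128) = sqrt(-3721/28) = 61*I*sqrt(7)/14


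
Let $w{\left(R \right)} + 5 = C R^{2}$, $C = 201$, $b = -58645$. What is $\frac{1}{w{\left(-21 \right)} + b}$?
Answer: $\frac{1}{29991} \approx 3.3343 \cdot 10^{-5}$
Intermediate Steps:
$w{\left(R \right)} = -5 + 201 R^{2}$
$\frac{1}{w{\left(-21 \right)} + b} = \frac{1}{\left(-5 + 201 \left(-21\right)^{2}\right) - 58645} = \frac{1}{\left(-5 + 201 \cdot 441\right) - 58645} = \frac{1}{\left(-5 + 88641\right) - 58645} = \frac{1}{88636 - 58645} = \frac{1}{29991}$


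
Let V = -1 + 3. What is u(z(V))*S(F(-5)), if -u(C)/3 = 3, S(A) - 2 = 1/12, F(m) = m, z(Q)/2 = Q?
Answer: -75/4 ≈ -18.750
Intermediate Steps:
V = 2
z(Q) = 2*Q
S(A) = 25/12 (S(A) = 2 + 1/12 = 25/12)
u(C) = -9 (u(C) = -3*3 = -9)
u(z(V))*S(F(-5)) = -9*25/12 = -75/4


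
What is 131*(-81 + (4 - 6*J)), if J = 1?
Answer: -10873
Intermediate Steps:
131*(-81 + (4 - 6*J)) = 131*(-81 + (4 - 6*1)) = 131*(-81 + (4 - 6)) = 131*(-81 - 2) = 131*(-83) = -10873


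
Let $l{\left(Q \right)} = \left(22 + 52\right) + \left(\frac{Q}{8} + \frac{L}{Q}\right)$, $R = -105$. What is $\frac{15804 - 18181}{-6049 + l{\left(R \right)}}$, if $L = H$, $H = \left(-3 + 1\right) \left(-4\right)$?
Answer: $\frac{1996680}{5030089} \approx 0.39695$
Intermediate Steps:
$H = 8$ ($H = \left(-2\right) \left(-4\right) = 8$)
$L = 8$
$l{\left(Q \right)} = 74 + \frac{8}{Q} + \frac{Q}{8}$ ($l{\left(Q \right)} = \left(22 + 52\right) + \left(\frac{Q}{8} + \frac{8}{Q}\right) = 74 + \left(Q \frac{1}{8} + \frac{8}{Q}\right) = 74 + \left(\frac{Q}{8} + \frac{8}{Q}\right) = 74 + \left(\frac{8}{Q} + \frac{Q}{8}\right) = 74 + \frac{8}{Q} + \frac{Q}{8}$)
$\frac{15804 - 18181}{-6049 + l{\left(R \right)}} = \frac{15804 - 18181}{-6049 + \left(74 + \frac{8}{-105} + \frac{1}{8} \left(-105\right)\right)} = - \frac{2377}{-6049 + \left(74 + 8 \left(- \frac{1}{105}\right) - \frac{105}{8}\right)} = - \frac{2377}{-6049 - - \frac{51071}{840}} = - \frac{2377}{-6049 + \frac{51071}{840}} = - \frac{2377}{- \frac{5030089}{840}} = \left(-2377\right) \left(- \frac{840}{5030089}\right) = \frac{1996680}{5030089}$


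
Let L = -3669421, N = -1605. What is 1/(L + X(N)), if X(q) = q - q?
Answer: -1/3669421 ≈ -2.7252e-7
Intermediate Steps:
X(q) = 0
1/(L + X(N)) = 1/(-3669421 + 0) = 1/(-3669421) = -1/3669421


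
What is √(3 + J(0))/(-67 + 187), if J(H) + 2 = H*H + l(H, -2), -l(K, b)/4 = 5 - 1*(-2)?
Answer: I*√3/40 ≈ 0.043301*I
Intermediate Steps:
l(K, b) = -28 (l(K, b) = -4*(5 - 1*(-2)) = -4*(5 + 2) = -4*7 = -28)
J(H) = -30 + H² (J(H) = -2 + (H*H - 28) = -2 + (H² - 28) = -2 + (-28 + H²) = -30 + H²)
√(3 + J(0))/(-67 + 187) = √(3 + (-30 + 0²))/(-67 + 187) = √(3 + (-30 + 0))/120 = √(3 - 30)*(1/120) = √(-27)*(1/120) = (3*I*√3)*(1/120) = I*√3/40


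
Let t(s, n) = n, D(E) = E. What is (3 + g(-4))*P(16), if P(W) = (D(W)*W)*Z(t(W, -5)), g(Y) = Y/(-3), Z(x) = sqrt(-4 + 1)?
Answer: 3328*I*sqrt(3)/3 ≈ 1921.4*I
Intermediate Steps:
Z(x) = I*sqrt(3) (Z(x) = sqrt(-3) = I*sqrt(3))
g(Y) = -Y/3 (g(Y) = Y*(-1/3) = -Y/3)
P(W) = I*sqrt(3)*W**2 (P(W) = (W*W)*(I*sqrt(3)) = W**2*(I*sqrt(3)) = I*sqrt(3)*W**2)
(3 + g(-4))*P(16) = (3 - 1/3*(-4))*(I*sqrt(3)*16**2) = (3 + 4/3)*(I*sqrt(3)*256) = 13*(256*I*sqrt(3))/3 = 3328*I*sqrt(3)/3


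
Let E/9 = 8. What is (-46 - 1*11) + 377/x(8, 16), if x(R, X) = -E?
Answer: -4481/72 ≈ -62.236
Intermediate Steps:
E = 72 (E = 9*8 = 72)
x(R, X) = -72 (x(R, X) = -1*72 = -72)
(-46 - 1*11) + 377/x(8, 16) = (-46 - 1*11) + 377/(-72) = (-46 - 11) + 377*(-1/72) = -57 - 377/72 = -4481/72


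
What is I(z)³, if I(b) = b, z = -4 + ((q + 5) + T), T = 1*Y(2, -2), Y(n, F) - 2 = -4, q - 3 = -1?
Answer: 1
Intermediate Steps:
q = 2 (q = 3 - 1 = 2)
Y(n, F) = -2 (Y(n, F) = 2 - 4 = -2)
T = -2 (T = 1*(-2) = -2)
z = 1 (z = -4 + ((2 + 5) - 2) = -4 + (7 - 2) = -4 + 5 = 1)
I(z)³ = 1³ = 1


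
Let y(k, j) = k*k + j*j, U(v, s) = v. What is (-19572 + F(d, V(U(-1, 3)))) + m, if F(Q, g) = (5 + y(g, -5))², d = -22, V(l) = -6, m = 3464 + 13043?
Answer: 1291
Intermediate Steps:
m = 16507
y(k, j) = j² + k² (y(k, j) = k² + j² = j² + k²)
F(Q, g) = (30 + g²)² (F(Q, g) = (5 + ((-5)² + g²))² = (5 + (25 + g²))² = (30 + g²)²)
(-19572 + F(d, V(U(-1, 3)))) + m = (-19572 + (30 + (-6)²)²) + 16507 = (-19572 + (30 + 36)²) + 16507 = (-19572 + 66²) + 16507 = (-19572 + 4356) + 16507 = -15216 + 16507 = 1291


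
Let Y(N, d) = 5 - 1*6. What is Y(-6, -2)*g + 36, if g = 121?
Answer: -85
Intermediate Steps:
Y(N, d) = -1 (Y(N, d) = 5 - 6 = -1)
Y(-6, -2)*g + 36 = -1*121 + 36 = -121 + 36 = -85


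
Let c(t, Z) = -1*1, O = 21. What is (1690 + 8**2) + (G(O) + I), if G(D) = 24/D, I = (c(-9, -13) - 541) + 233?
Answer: 10123/7 ≈ 1446.1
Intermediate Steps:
c(t, Z) = -1
I = -309 (I = (-1 - 541) + 233 = -542 + 233 = -309)
(1690 + 8**2) + (G(O) + I) = (1690 + 8**2) + (24/21 - 309) = (1690 + 64) + (24*(1/21) - 309) = 1754 + (8/7 - 309) = 1754 - 2155/7 = 10123/7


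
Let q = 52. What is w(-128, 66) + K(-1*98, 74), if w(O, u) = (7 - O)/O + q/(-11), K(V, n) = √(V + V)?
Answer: -8141/1408 + 14*I ≈ -5.782 + 14.0*I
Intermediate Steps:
K(V, n) = √2*√V (K(V, n) = √(2*V) = √2*√V)
w(O, u) = -52/11 + (7 - O)/O (w(O, u) = (7 - O)/O + 52/(-11) = (7 - O)/O + 52*(-1/11) = (7 - O)/O - 52/11 = -52/11 + (7 - O)/O)
w(-128, 66) + K(-1*98, 74) = (-63/11 + 7/(-128)) + √2*√(-1*98) = (-63/11 + 7*(-1/128)) + √2*√(-98) = (-63/11 - 7/128) + √2*(7*I*√2) = -8141/1408 + 14*I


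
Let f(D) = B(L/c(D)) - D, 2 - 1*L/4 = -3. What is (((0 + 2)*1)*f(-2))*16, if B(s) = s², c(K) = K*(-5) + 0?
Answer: 192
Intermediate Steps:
L = 20 (L = 8 - 4*(-3) = 8 + 12 = 20)
c(K) = -5*K (c(K) = -5*K + 0 = -5*K)
f(D) = -D + 16/D² (f(D) = (20/((-5*D)))² - D = (20*(-1/(5*D)))² - D = (-4/D)² - D = 16/D² - D = -D + 16/D²)
(((0 + 2)*1)*f(-2))*16 = (((0 + 2)*1)*(-1*(-2) + 16/(-2)²))*16 = ((2*1)*(2 + 16*(¼)))*16 = (2*(2 + 4))*16 = (2*6)*16 = 12*16 = 192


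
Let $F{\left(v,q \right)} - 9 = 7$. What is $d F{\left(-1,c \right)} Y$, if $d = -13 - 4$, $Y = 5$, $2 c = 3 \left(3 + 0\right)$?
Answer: $-1360$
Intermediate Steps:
$c = \frac{9}{2}$ ($c = \frac{3 \left(3 + 0\right)}{2} = \frac{3 \cdot 3}{2} = \frac{1}{2} \cdot 9 = \frac{9}{2} \approx 4.5$)
$F{\left(v,q \right)} = 16$ ($F{\left(v,q \right)} = 9 + 7 = 16$)
$d = -17$ ($d = -13 - 4 = -17$)
$d F{\left(-1,c \right)} Y = \left(-17\right) 16 \cdot 5 = \left(-272\right) 5 = -1360$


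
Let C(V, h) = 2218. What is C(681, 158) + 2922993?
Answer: 2925211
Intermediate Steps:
C(681, 158) + 2922993 = 2218 + 2922993 = 2925211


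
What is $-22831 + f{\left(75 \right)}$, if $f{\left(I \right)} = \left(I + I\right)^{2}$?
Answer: $-331$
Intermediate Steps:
$f{\left(I \right)} = 4 I^{2}$ ($f{\left(I \right)} = \left(2 I\right)^{2} = 4 I^{2}$)
$-22831 + f{\left(75 \right)} = -22831 + 4 \cdot 75^{2} = -22831 + 4 \cdot 5625 = -22831 + 22500 = -331$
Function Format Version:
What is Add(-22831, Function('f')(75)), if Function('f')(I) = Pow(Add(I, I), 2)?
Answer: -331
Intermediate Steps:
Function('f')(I) = Mul(4, Pow(I, 2)) (Function('f')(I) = Pow(Mul(2, I), 2) = Mul(4, Pow(I, 2)))
Add(-22831, Function('f')(75)) = Add(-22831, Mul(4, Pow(75, 2))) = Add(-22831, Mul(4, 5625)) = Add(-22831, 22500) = -331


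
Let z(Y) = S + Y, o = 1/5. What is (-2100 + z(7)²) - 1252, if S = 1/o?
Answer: -3208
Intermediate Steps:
o = ⅕ ≈ 0.20000
S = 5 (S = 1/(⅕) = 5)
z(Y) = 5 + Y
(-2100 + z(7)²) - 1252 = (-2100 + (5 + 7)²) - 1252 = (-2100 + 12²) - 1252 = (-2100 + 144) - 1252 = -1956 - 1252 = -3208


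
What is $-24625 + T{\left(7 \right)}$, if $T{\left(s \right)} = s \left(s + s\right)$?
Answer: $-24527$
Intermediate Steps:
$T{\left(s \right)} = 2 s^{2}$ ($T{\left(s \right)} = s 2 s = 2 s^{2}$)
$-24625 + T{\left(7 \right)} = -24625 + 2 \cdot 7^{2} = -24625 + 2 \cdot 49 = -24625 + 98 = -24527$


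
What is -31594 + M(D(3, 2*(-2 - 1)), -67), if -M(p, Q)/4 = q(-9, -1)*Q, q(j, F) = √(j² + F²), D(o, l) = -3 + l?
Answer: -31594 + 268*√82 ≈ -29167.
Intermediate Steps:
q(j, F) = √(F² + j²)
M(p, Q) = -4*Q*√82 (M(p, Q) = -4*√((-1)² + (-9)²)*Q = -4*√(1 + 81)*Q = -4*√82*Q = -4*Q*√82)
-31594 + M(D(3, 2*(-2 - 1)), -67) = -31594 - 4*(-67)*√82 = -31594 + 268*√82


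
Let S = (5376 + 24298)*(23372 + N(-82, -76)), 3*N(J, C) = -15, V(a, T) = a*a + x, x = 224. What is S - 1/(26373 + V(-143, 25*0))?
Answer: 32621336874467/47046 ≈ 6.9339e+8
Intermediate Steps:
V(a, T) = 224 + a**2 (V(a, T) = a*a + 224 = a**2 + 224 = 224 + a**2)
N(J, C) = -5 (N(J, C) = (1/3)*(-15) = -5)
S = 693392358 (S = (5376 + 24298)*(23372 - 5) = 29674*23367 = 693392358)
S - 1/(26373 + V(-143, 25*0)) = 693392358 - 1/(26373 + (224 + (-143)**2)) = 693392358 - 1/(26373 + (224 + 20449)) = 693392358 - 1/(26373 + 20673) = 693392358 - 1/47046 = 32621336874467/47046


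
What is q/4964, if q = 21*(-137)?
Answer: -2877/4964 ≈ -0.57957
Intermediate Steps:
q = -2877
q/4964 = -2877/4964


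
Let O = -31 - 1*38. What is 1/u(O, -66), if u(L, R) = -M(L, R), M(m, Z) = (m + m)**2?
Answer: -1/19044 ≈ -5.2510e-5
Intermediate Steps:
M(m, Z) = 4*m**2 (M(m, Z) = (2*m)**2 = 4*m**2)
O = -69 (O = -31 - 38 = -69)
u(L, R) = -4*L**2
1/u(O, -66) = 1/(-4*(-69)**2) = 1/(-4*4761) = 1/(-19044) = -1/19044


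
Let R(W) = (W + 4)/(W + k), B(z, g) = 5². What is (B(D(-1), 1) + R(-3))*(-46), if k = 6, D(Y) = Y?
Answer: -3496/3 ≈ -1165.3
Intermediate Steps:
B(z, g) = 25
R(W) = (4 + W)/(6 + W) (R(W) = (W + 4)/(W + 6) = (4 + W)/(6 + W))
(B(D(-1), 1) + R(-3))*(-46) = (25 + (4 - 3)/(6 - 3))*(-46) = (25 + 1/3)*(-46) = (25 + (⅓)*1)*(-46) = (25 + ⅓)*(-46) = (76/3)*(-46) = -3496/3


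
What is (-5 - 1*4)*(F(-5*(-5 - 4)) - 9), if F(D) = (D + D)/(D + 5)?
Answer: 324/5 ≈ 64.800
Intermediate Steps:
F(D) = 2*D/(5 + D) (F(D) = (2*D)/(5 + D) = 2*D/(5 + D))
(-5 - 1*4)*(F(-5*(-5 - 4)) - 9) = (-5 - 1*4)*(2*(-5*(-5 - 4))/(5 - 5*(-5 - 4)) - 9) = (-5 - 4)*(2*(-5*(-9))/(5 - 5*(-9)) - 9) = -9*(2*45/(5 + 45) - 9) = -9*(2*45/50 - 9) = -9*(2*45*(1/50) - 9) = -9*(9/5 - 9) = -9*(-36/5) = 324/5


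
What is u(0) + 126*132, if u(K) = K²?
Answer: 16632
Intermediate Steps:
u(0) + 126*132 = 0² + 126*132 = 0 + 16632 = 16632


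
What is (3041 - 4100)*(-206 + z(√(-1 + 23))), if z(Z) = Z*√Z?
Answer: 218154 - 1059*22^(¾) ≈ 2.0740e+5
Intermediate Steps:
z(Z) = Z^(3/2)
(3041 - 4100)*(-206 + z(√(-1 + 23))) = (3041 - 4100)*(-206 + (√(-1 + 23))^(3/2)) = -1059*(-206 + (√22)^(3/2)) = -1059*(-206 + 22^(¾)) = 218154 - 1059*22^(¾)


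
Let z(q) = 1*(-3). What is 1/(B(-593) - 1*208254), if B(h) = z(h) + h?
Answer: -1/208850 ≈ -4.7881e-6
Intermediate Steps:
z(q) = -3
B(h) = -3 + h
1/(B(-593) - 1*208254) = 1/((-3 - 593) - 1*208254) = 1/(-596 - 208254) = 1/(-208850) = -1/208850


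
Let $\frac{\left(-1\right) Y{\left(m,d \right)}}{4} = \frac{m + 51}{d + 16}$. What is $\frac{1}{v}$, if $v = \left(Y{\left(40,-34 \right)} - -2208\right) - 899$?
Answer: $\frac{9}{11963} \approx 0.00075232$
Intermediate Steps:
$Y{\left(m,d \right)} = - \frac{4 \left(51 + m\right)}{16 + d}$ ($Y{\left(m,d \right)} = - 4 \frac{m + 51}{d + 16} = - 4 \frac{51 + m}{16 + d} = - \frac{4 \left(51 + m\right)}{16 + d}$)
$v = \frac{11963}{9}$ ($v = \left(\frac{4 \left(-51 - 40\right)}{16 - 34} - -2208\right) - 899 = \left(\frac{4 \left(-51 - 40\right)}{-18} + 2208\right) - 899 = \left(4 \left(- \frac{1}{18}\right) \left(-91\right) + 2208\right) - 899 = \left(\frac{182}{9} + 2208\right) - 899 = \frac{20054}{9} - 899 = \frac{11963}{9} \approx 1329.2$)
$\frac{1}{v} = \frac{1}{\frac{11963}{9}} = \frac{9}{11963}$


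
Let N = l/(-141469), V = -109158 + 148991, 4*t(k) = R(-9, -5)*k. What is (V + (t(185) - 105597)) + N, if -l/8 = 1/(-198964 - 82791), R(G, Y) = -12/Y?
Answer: -2616902193731043/39859598095 ≈ -65653.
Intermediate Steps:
l = 8/281755 (l = -8/(-198964 - 82791) = -8/(-281755) = -8*(-1/281755) = 8/281755 ≈ 2.8393e-5)
t(k) = 3*k/5 (t(k) = ((-12/(-5))*k)/4 = ((-12*(-⅕))*k)/4 = (12*k/5)/4 = 3*k/5)
V = 39833
N = -8/39859598095 (N = (8/281755)/(-141469) = (8/281755)*(-1/141469) = -8/39859598095 ≈ -2.0070e-10)
(V + (t(185) - 105597)) + N = (39833 + ((⅗)*185 - 105597)) - 8/39859598095 = (39833 + (111 - 105597)) - 8/39859598095 = (39833 - 105486) - 8/39859598095 = -65653 - 8/39859598095 = -2616902193731043/39859598095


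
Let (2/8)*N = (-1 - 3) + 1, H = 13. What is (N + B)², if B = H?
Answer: 1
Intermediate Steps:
N = -12 (N = 4*((-1 - 3) + 1) = 4*(-4 + 1) = 4*(-3) = -12)
B = 13
(N + B)² = (-12 + 13)² = 1² = 1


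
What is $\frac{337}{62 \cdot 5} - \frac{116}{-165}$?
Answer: $\frac{18313}{10230} \approx 1.7901$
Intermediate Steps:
$\frac{337}{62 \cdot 5} - \frac{116}{-165} = \frac{337}{310} - - \frac{116}{165} = 337 \cdot \frac{1}{310} + \frac{116}{165} = \frac{337}{310} + \frac{116}{165} = \frac{18313}{10230}$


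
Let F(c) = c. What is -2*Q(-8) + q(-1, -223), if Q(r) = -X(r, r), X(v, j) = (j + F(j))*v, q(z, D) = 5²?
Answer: 281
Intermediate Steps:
q(z, D) = 25
X(v, j) = 2*j*v (X(v, j) = (j + j)*v = (2*j)*v = 2*j*v)
Q(r) = -2*r² (Q(r) = -2*r*r = -2*r²)
-2*Q(-8) + q(-1, -223) = -(-4)*(-8)² + 25 = -(-4)*64 + 25 = -2*(-128) + 25 = 256 + 25 = 281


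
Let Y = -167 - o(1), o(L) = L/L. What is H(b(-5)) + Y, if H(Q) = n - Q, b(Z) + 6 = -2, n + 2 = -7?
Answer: -169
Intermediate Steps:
n = -9 (n = -2 - 7 = -9)
b(Z) = -8 (b(Z) = -6 - 2 = -8)
H(Q) = -9 - Q
o(L) = 1
Y = -168 (Y = -167 - 1*1 = -167 - 1 = -168)
H(b(-5)) + Y = (-9 - 1*(-8)) - 168 = (-9 + 8) - 168 = -1 - 168 = -169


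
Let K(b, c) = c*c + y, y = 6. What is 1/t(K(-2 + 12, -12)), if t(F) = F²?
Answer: 1/22500 ≈ 4.4444e-5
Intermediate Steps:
K(b, c) = 6 + c² (K(b, c) = c*c + 6 = c² + 6 = 6 + c²)
1/t(K(-2 + 12, -12)) = 1/((6 + (-12)²)²) = 1/((6 + 144)²) = 1/(150²) = 1/22500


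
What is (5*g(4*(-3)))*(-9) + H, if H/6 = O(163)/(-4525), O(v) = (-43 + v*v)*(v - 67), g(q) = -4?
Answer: -14464476/4525 ≈ -3196.6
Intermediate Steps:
O(v) = (-67 + v)*(-43 + v²) (O(v) = (-43 + v²)*(-67 + v) = (-67 + v)*(-43 + v²))
H = -15278976/4525 (H = 6*((2881 + 163³ - 67*163² - 43*163)/(-4525)) = 6*((2881 + 4330747 - 67*26569 - 7009)*(-1/4525)) = 6*((2881 + 4330747 - 1780123 - 7009)*(-1/4525)) = 6*(2546496*(-1/4525)) = 6*(-2546496/4525) = -15278976/4525 ≈ -3376.6)
(5*g(4*(-3)))*(-9) + H = (5*(-4))*(-9) - 15278976/4525 = -20*(-9) - 15278976/4525 = 180 - 15278976/4525 = -14464476/4525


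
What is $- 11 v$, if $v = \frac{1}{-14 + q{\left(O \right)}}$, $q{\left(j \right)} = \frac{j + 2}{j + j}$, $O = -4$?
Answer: $\frac{4}{5} \approx 0.8$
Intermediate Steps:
$q{\left(j \right)} = \frac{2 + j}{2 j}$
$v = - \frac{4}{55}$ ($v = \frac{1}{-14 + \frac{2 - 4}{2 \left(-4\right)}} = \frac{1}{-14 + \frac{1}{2} \left(- \frac{1}{4}\right) \left(-2\right)} = \frac{1}{-14 + \frac{1}{4}} = \frac{1}{- \frac{55}{4}} = - \frac{4}{55} \approx -0.072727$)
$- 11 v = \left(-11\right) \left(- \frac{4}{55}\right) = \frac{4}{5}$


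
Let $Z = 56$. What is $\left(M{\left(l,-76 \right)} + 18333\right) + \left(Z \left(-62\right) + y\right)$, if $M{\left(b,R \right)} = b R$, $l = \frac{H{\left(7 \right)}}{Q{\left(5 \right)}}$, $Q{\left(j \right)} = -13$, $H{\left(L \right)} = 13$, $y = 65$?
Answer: $15002$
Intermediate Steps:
$l = -1$ ($l = \frac{13}{-13} = 13 \left(- \frac{1}{13}\right) = -1$)
$M{\left(b,R \right)} = R b$
$\left(M{\left(l,-76 \right)} + 18333\right) + \left(Z \left(-62\right) + y\right) = \left(\left(-76\right) \left(-1\right) + 18333\right) + \left(56 \left(-62\right) + 65\right) = \left(76 + 18333\right) + \left(-3472 + 65\right) = 18409 - 3407 = 15002$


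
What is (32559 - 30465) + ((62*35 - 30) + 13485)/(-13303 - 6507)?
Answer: 8293303/3962 ≈ 2093.2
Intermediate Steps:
(32559 - 30465) + ((62*35 - 30) + 13485)/(-13303 - 6507) = 2094 + ((2170 - 30) + 13485)/(-19810) = 2094 + (2140 + 13485)*(-1/19810) = 2094 + 15625*(-1/19810) = 2094 - 3125/3962 = 8293303/3962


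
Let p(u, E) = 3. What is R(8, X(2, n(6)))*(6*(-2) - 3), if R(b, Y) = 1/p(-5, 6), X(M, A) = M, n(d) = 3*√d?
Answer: -5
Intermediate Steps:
R(b, Y) = ⅓ (R(b, Y) = 1/3 = ⅓)
R(8, X(2, n(6)))*(6*(-2) - 3) = (6*(-2) - 3)/3 = (-12 - 3)/3 = (⅓)*(-15) = -5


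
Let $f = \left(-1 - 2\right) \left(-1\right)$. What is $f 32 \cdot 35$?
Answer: $3360$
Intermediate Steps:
$f = 3$ ($f = \left(-3\right) \left(-1\right) = 3$)
$f 32 \cdot 35 = 3 \cdot 32 \cdot 35 = 96 \cdot 35 = 3360$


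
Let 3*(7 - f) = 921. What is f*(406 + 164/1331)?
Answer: -162165000/1331 ≈ -1.2184e+5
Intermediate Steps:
f = -300 (f = 7 - 1/3*921 = 7 - 307 = -300)
f*(406 + 164/1331) = -300*(406 + 164/1331) = -300*540550/1331 = -162165000/1331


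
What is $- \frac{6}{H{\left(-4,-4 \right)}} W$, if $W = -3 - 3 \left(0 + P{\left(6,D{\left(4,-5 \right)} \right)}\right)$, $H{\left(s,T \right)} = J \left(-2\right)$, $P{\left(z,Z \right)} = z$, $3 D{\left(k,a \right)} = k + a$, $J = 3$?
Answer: $-21$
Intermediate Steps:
$D{\left(k,a \right)} = \frac{a}{3} + \frac{k}{3}$ ($D{\left(k,a \right)} = \frac{k + a}{3} = \frac{a + k}{3} = \frac{a}{3} + \frac{k}{3}$)
$H{\left(s,T \right)} = -6$ ($H{\left(s,T \right)} = 3 \left(-2\right) = -6$)
$W = -21$ ($W = -3 - 3 \left(0 + 6\right) = -3 - 18 = -21$)
$- \frac{6}{H{\left(-4,-4 \right)}} W = - \frac{6}{-6} \left(-21\right) = \left(-6\right) \left(- \frac{1}{6}\right) \left(-21\right) = 1 \left(-21\right) = -21$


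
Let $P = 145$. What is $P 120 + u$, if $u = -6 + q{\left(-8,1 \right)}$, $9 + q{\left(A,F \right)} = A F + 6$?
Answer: $17383$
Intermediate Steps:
$q{\left(A,F \right)} = -3 + A F$ ($q{\left(A,F \right)} = -9 + \left(A F + 6\right) = -9 + \left(6 + A F\right) = -3 + A F$)
$u = -17$ ($u = -6 - 11 = -17$)
$P 120 + u = 145 \cdot 120 - 17 = 17400 - 17 = 17383$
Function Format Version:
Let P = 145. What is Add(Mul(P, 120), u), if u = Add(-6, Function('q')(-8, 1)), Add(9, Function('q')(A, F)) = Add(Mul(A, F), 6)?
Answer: 17383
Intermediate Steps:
Function('q')(A, F) = Add(-3, Mul(A, F)) (Function('q')(A, F) = Add(-9, Add(Mul(A, F), 6)) = Add(-9, Add(6, Mul(A, F))) = Add(-3, Mul(A, F)))
u = -17 (u = Add(-6, Add(-3, Mul(-8, 1))) = Add(-6, Add(-3, -8)) = Add(-6, -11) = -17)
Add(Mul(P, 120), u) = Add(Mul(145, 120), -17) = Add(17400, -17) = 17383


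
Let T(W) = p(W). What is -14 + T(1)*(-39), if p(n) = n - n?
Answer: -14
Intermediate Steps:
p(n) = 0
T(W) = 0
-14 + T(1)*(-39) = -14 + 0*(-39) = -14 + 0 = -14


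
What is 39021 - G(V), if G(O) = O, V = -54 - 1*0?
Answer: 39075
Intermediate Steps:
V = -54 (V = -54 + 0 = -54)
39021 - G(V) = 39021 - 1*(-54) = 39021 + 54 = 39075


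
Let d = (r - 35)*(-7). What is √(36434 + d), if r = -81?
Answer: √37246 ≈ 192.99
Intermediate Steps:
d = 812 (d = (-81 - 35)*(-7) = -116*(-7) = 812)
√(36434 + d) = √(36434 + 812) = √37246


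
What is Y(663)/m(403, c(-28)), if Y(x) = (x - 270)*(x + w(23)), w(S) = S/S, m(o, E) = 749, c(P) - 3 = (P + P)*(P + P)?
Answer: 260952/749 ≈ 348.40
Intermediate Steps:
c(P) = 3 + 4*P² (c(P) = 3 + (P + P)*(P + P) = 3 + (2*P)*(2*P) = 3 + 4*P²)
w(S) = 1
Y(x) = (1 + x)*(-270 + x) (Y(x) = (x - 270)*(x + 1) = (-270 + x)*(1 + x) = (1 + x)*(-270 + x))
Y(663)/m(403, c(-28)) = (-270 + 663² - 269*663)/749 = (-270 + 439569 - 178347)*(1/749) = 260952*(1/749) = 260952/749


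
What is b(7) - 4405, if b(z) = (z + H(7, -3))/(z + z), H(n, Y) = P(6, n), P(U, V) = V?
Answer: -4404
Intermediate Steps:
H(n, Y) = n
b(z) = (7 + z)/(2*z) (b(z) = (z + 7)/(z + z) = (7 + z)/((2*z)) = (7 + z)*(1/(2*z)) = (7 + z)/(2*z))
b(7) - 4405 = (½)*(7 + 7)/7 - 4405 = (½)*(⅐)*14 - 4405 = 1 - 4405 = -4404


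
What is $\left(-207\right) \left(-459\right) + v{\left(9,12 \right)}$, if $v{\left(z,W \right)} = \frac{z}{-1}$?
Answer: $95004$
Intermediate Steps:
$v{\left(z,W \right)} = - z$ ($v{\left(z,W \right)} = z \left(-1\right) = - z$)
$\left(-207\right) \left(-459\right) + v{\left(9,12 \right)} = \left(-207\right) \left(-459\right) - 9 = 95013 - 9 = 95004$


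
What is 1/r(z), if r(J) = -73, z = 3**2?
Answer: -1/73 ≈ -0.013699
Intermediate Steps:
z = 9
1/r(z) = 1/(-73) = -1/73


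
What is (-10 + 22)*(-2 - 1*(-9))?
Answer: 84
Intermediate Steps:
(-10 + 22)*(-2 - 1*(-9)) = 12*(-2 + 9) = 12*7 = 84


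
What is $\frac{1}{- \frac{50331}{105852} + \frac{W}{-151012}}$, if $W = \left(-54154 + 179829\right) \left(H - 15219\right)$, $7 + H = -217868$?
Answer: $\frac{1332076852}{258402520835369} \approx 5.155 \cdot 10^{-6}$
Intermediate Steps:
$H = -217875$ ($H = -7 - 217868 = -217875$)
$W = -29294088450$ ($W = \left(-54154 + 179829\right) \left(-217875 - 15219\right) = 125675 \left(-233094\right) = -29294088450$)
$\frac{1}{- \frac{50331}{105852} + \frac{W}{-151012}} = \frac{1}{- \frac{50331}{105852} - \frac{29294088450}{-151012}} = \frac{1}{\left(-50331\right) \frac{1}{105852} - - \frac{14647044225}{75506}} = \frac{1}{- \frac{16777}{35284} + \frac{14647044225}{75506}} = \frac{1}{\frac{258402520835369}{1332076852}} = \frac{1332076852}{258402520835369}$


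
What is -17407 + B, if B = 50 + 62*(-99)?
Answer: -23495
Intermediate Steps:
B = -6088 (B = 50 - 6138 = -6088)
-17407 + B = -17407 - 6088 = -23495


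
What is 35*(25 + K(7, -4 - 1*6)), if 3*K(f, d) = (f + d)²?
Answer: 980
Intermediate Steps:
K(f, d) = (d + f)²/3 (K(f, d) = (f + d)²/3 = (d + f)²/3)
35*(25 + K(7, -4 - 1*6)) = 35*(25 + ((-4 - 1*6) + 7)²/3) = 35*(25 + ((-4 - 6) + 7)²/3) = 35*(25 + (-10 + 7)²/3) = 35*(25 + (⅓)*(-3)²) = 35*(25 + (⅓)*9) = 35*(25 + 3) = 35*28 = 980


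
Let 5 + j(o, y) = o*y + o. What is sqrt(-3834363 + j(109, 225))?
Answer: I*sqrt(3809734) ≈ 1951.9*I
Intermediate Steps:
j(o, y) = -5 + o + o*y (j(o, y) = -5 + (o*y + o) = -5 + (o + o*y) = -5 + o + o*y)
sqrt(-3834363 + j(109, 225)) = sqrt(-3834363 + (-5 + 109 + 109*225)) = sqrt(-3834363 + (-5 + 109 + 24525)) = sqrt(-3834363 + 24629) = sqrt(-3809734) = I*sqrt(3809734)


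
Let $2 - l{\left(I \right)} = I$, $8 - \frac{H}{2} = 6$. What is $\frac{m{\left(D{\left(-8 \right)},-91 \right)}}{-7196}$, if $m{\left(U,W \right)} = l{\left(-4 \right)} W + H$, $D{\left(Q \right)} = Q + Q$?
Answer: $\frac{271}{3598} \approx 0.07532$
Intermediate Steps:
$H = 4$ ($H = 16 - 12 = 4$)
$D{\left(Q \right)} = 2 Q$
$l{\left(I \right)} = 2 - I$
$m{\left(U,W \right)} = 4 + 6 W$ ($m{\left(U,W \right)} = \left(2 - -4\right) W + 4 = \left(2 + 4\right) W + 4 = 6 W + 4 = 4 + 6 W$)
$\frac{m{\left(D{\left(-8 \right)},-91 \right)}}{-7196} = \frac{4 + 6 \left(-91\right)}{-7196} = \left(4 - 546\right) \left(- \frac{1}{7196}\right) = \left(-542\right) \left(- \frac{1}{7196}\right) = \frac{271}{3598}$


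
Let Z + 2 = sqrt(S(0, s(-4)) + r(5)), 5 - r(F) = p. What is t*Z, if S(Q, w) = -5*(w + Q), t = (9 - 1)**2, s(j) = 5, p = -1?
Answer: -128 + 64*I*sqrt(19) ≈ -128.0 + 278.97*I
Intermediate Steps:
r(F) = 6 (r(F) = 5 - 1*(-1) = 5 + 1 = 6)
t = 64 (t = 8**2 = 64)
S(Q, w) = -5*Q - 5*w (S(Q, w) = -5*(Q + w) = -5*Q - 5*w)
Z = -2 + I*sqrt(19) (Z = -2 + sqrt((-5*0 - 5*5) + 6) = -2 + sqrt((0 - 25) + 6) = -2 + sqrt(-25 + 6) = -2 + sqrt(-19) = -2 + I*sqrt(19) ≈ -2.0 + 4.3589*I)
t*Z = 64*(-2 + I*sqrt(19)) = -128 + 64*I*sqrt(19)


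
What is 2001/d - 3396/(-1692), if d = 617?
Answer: 456752/86997 ≈ 5.2502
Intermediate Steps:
2001/d - 3396/(-1692) = 2001/617 - 3396/(-1692) = 2001*(1/617) - 3396*(-1/1692) = 2001/617 + 283/141 = 456752/86997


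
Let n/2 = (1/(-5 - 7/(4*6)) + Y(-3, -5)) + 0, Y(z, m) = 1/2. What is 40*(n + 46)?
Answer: 236840/127 ≈ 1864.9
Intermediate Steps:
Y(z, m) = 1/2
n = 79/127 (n = 2*((1/(-5 - 7/(4*6)) + 1/2) + 0) = 2*((1/(-5 - 7/24) + 1/2) + 0) = 2*((1/(-127/24) + 1/2) + 0) = 2*((-24/127 + 1/2) + 0) = 2*(79/254 + 0) = 2*(79/254) = 79/127 ≈ 0.62205)
40*(n + 46) = 40*(79/127 + 46) = 40*(5921/127) = 236840/127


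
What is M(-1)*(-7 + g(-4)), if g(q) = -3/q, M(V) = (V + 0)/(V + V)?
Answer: -25/8 ≈ -3.1250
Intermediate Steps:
M(V) = 1/2 (M(V) = V/((2*V)) = V*(1/(2*V)) = 1/2)
M(-1)*(-7 + g(-4)) = (-7 - 3/(-4))/2 = (-7 - 3*(-1/4))/2 = (-7 + 3/4)/2 = (1/2)*(-25/4) = -25/8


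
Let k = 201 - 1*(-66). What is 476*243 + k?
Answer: 115935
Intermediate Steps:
k = 267 (k = 201 + 66 = 267)
476*243 + k = 476*243 + 267 = 115668 + 267 = 115935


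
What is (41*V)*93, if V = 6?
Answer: 22878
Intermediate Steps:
(41*V)*93 = (41*6)*93 = 246*93 = 22878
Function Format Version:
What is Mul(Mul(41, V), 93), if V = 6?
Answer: 22878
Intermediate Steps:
Mul(Mul(41, V), 93) = Mul(Mul(41, 6), 93) = Mul(246, 93) = 22878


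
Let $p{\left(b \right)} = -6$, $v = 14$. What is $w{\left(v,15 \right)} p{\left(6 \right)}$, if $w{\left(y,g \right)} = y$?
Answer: $-84$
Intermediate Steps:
$w{\left(v,15 \right)} p{\left(6 \right)} = 14 \left(-6\right) = -84$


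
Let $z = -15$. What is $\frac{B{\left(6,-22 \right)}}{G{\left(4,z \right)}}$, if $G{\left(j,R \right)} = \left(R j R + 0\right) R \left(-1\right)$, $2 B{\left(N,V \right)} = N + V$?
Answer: $- \frac{2}{3375} \approx -0.00059259$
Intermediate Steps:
$B{\left(N,V \right)} = \frac{N}{2} + \frac{V}{2}$ ($B{\left(N,V \right)} = \frac{N + V}{2} = \frac{N}{2} + \frac{V}{2}$)
$G{\left(j,R \right)} = - j R^{3}$ ($G{\left(j,R \right)} = \left(j R^{2} + 0\right) R \left(-1\right) = j R^{2} R \left(-1\right) = j R^{3} \left(-1\right) = - j R^{3}$)
$\frac{B{\left(6,-22 \right)}}{G{\left(4,z \right)}} = \frac{\frac{1}{2} \cdot 6 + \frac{1}{2} \left(-22\right)}{\left(-1\right) 4 \left(-15\right)^{3}} = \frac{3 - 11}{\left(-1\right) 4 \left(-3375\right)} = - \frac{8}{13500} = \left(-8\right) \frac{1}{13500} = - \frac{2}{3375}$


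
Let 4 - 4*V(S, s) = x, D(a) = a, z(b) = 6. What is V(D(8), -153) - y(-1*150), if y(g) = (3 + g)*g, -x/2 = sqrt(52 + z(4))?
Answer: -22049 + sqrt(58)/2 ≈ -22045.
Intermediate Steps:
x = -2*sqrt(58) (x = -2*sqrt(52 + 6) = -2*sqrt(58) ≈ -15.232)
V(S, s) = 1 + sqrt(58)/2 (V(S, s) = 1 - (-1)*sqrt(58)/2 = 1 + sqrt(58)/2)
y(g) = g*(3 + g)
V(D(8), -153) - y(-1*150) = (1 + sqrt(58)/2) - (-1*150)*(3 - 1*150) = (1 + sqrt(58)/2) - (-150)*(3 - 150) = (1 + sqrt(58)/2) - (-150)*(-147) = (1 + sqrt(58)/2) - 1*22050 = (1 + sqrt(58)/2) - 22050 = -22049 + sqrt(58)/2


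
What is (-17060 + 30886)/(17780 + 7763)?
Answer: 13826/25543 ≈ 0.54128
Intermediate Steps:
(-17060 + 30886)/(17780 + 7763) = 13826/25543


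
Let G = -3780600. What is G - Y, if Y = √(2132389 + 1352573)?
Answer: -3780600 - 3*√387218 ≈ -3.7825e+6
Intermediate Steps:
Y = 3*√387218 (Y = √3484962 = 3*√387218 ≈ 1866.8)
G - Y = -3780600 - 3*√387218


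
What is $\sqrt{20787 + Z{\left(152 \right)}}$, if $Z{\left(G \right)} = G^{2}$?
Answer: $\sqrt{43891} \approx 209.5$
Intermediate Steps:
$\sqrt{20787 + Z{\left(152 \right)}} = \sqrt{20787 + 152^{2}} = \sqrt{20787 + 23104} = \sqrt{43891}$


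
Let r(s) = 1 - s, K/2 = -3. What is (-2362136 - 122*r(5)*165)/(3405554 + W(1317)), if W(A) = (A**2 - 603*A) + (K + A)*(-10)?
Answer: -1140808/2166391 ≈ -0.52659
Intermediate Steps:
K = -6 (K = 2*(-3) = -6)
W(A) = 60 + A**2 - 613*A (W(A) = (A**2 - 603*A) + (-6 + A)*(-10) = (A**2 - 603*A) + (60 - 10*A) = 60 + A**2 - 613*A)
(-2362136 - 122*r(5)*165)/(3405554 + W(1317)) = (-2362136 - 122*(1 - 1*5)*165)/(3405554 + (60 + 1317**2 - 613*1317)) = (-2362136 - 122*(1 - 5)*165)/(3405554 + (60 + 1734489 - 807321)) = (-2362136 - 122*(-4)*165)/(3405554 + 927228) = (-2362136 + 488*165)/4332782 = (-2362136 + 80520)*(1/4332782) = -2281616*1/4332782 = -1140808/2166391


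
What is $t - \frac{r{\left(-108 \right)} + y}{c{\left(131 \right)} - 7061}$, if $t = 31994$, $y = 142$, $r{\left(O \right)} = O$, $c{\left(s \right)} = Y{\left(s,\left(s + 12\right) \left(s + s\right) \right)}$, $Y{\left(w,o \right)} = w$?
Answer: $\frac{110859227}{3465} \approx 31994.0$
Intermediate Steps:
$c{\left(s \right)} = s$
$t - \frac{r{\left(-108 \right)} + y}{c{\left(131 \right)} - 7061} = 31994 - \frac{-108 + 142}{131 - 7061} = 31994 - \frac{34}{-6930} = 31994 - 34 \left(- \frac{1}{6930}\right) = 31994 - - \frac{17}{3465} = 31994 + \frac{17}{3465} = \frac{110859227}{3465}$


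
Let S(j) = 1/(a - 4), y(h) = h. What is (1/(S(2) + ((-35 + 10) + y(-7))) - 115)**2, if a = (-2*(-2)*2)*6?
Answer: 26195098801/1979649 ≈ 13232.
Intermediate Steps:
a = 48 (a = (4*2)*6 = 8*6 = 48)
S(j) = 1/44 (S(j) = 1/(48 - 4) = 1/44)
(1/(S(2) + ((-35 + 10) + y(-7))) - 115)**2 = (1/(1/44 + ((-35 + 10) - 7)) - 115)**2 = (1/(1/44 + (-25 - 7)) - 115)**2 = (1/(1/44 - 32) - 115)**2 = (1/(-1407/44) - 115)**2 = (-44/1407 - 115)**2 = (-161849/1407)**2 = 26195098801/1979649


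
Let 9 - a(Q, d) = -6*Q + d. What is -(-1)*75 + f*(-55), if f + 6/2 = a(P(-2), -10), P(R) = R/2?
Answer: -475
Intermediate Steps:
P(R) = R/2 (P(R) = R*(1/2) = R/2)
a(Q, d) = 9 - d + 6*Q (a(Q, d) = 9 - (-6*Q + d) = 9 - (d - 6*Q) = 9 + (-d + 6*Q) = 9 - d + 6*Q)
f = 10 (f = -3 + (9 - 1*(-10) + 6*((1/2)*(-2))) = -3 + (9 + 10 + 6*(-1)) = -3 + (9 + 10 - 6) = -3 + 13 = 10)
-(-1)*75 + f*(-55) = -(-1)*75 + 10*(-55) = -1*(-75) - 550 = 75 - 550 = -475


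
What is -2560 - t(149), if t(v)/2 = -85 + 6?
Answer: -2402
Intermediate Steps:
t(v) = -158 (t(v) = 2*(-85 + 6) = 2*(-79) = -158)
-2560 - t(149) = -2560 - 1*(-158) = -2560 + 158 = -2402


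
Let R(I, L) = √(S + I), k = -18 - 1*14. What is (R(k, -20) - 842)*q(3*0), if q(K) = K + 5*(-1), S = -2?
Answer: 4210 - 5*I*√34 ≈ 4210.0 - 29.155*I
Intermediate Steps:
k = -32 (k = -18 - 14 = -32)
q(K) = -5 + K (q(K) = K - 5 = -5 + K)
R(I, L) = √(-2 + I)
(R(k, -20) - 842)*q(3*0) = (√(-2 - 32) - 842)*(-5 + 3*0) = (√(-34) - 842)*(-5 + 0) = (I*√34 - 842)*(-5) = (-842 + I*√34)*(-5) = 4210 - 5*I*√34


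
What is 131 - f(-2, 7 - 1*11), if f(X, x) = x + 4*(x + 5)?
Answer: 131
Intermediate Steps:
f(X, x) = 20 + 5*x (f(X, x) = x + 4*(5 + x) = x + (20 + 4*x) = 20 + 5*x)
131 - f(-2, 7 - 1*11) = 131 - (20 + 5*(7 - 1*11)) = 131 - (20 + 5*(7 - 11)) = 131 - (20 + 5*(-4)) = 131 - (20 - 20) = 131 - 1*0 = 131 + 0 = 131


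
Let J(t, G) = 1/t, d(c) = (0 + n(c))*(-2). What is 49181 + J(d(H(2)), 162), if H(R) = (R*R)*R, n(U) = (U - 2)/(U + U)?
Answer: 147539/3 ≈ 49180.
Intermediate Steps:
n(U) = (-2 + U)/(2*U) (n(U) = (-2 + U)/((2*U)) = (-2 + U)*(1/(2*U)) = (-2 + U)/(2*U))
H(R) = R**3 (H(R) = R**2*R = R**3)
d(c) = -(-2 + c)/c (d(c) = (0 + (-2 + c)/(2*c))*(-2) = ((-2 + c)/(2*c))*(-2) = -(-2 + c)/c)
49181 + J(d(H(2)), 162) = 49181 + 1/((2 - 1*2**3)/(2**3)) = 49181 + 1/((2 - 1*8)/8) = 49181 + 1/((2 - 8)/8) = 49181 + 1/((1/8)*(-6)) = 49181 + 1/(-3/4) = 49181 - 4/3 = 147539/3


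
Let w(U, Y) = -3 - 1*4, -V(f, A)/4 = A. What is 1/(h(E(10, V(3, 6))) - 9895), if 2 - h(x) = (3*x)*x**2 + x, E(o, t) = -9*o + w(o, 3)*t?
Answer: -1/1433627 ≈ -6.9753e-7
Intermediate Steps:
V(f, A) = -4*A
w(U, Y) = -7 (w(U, Y) = -3 - 4 = -7)
E(o, t) = -9*o - 7*t
h(x) = 2 - x - 3*x**3 (h(x) = 2 - ((3*x)*x**2 + x) = 2 - (3*x**3 + x) = 2 - (x + 3*x**3) = 2 + (-x - 3*x**3) = 2 - x - 3*x**3)
1/(h(E(10, V(3, 6))) - 9895) = 1/((2 - (-9*10 - (-28)*6) - 3*(-9*10 - (-28)*6)**3) - 9895) = 1/((2 - (-90 - 7*(-24)) - 3*(-90 - 7*(-24))**3) - 9895) = 1/((2 - (-90 + 168) - 3*(-90 + 168)**3) - 9895) = 1/((2 - 1*78 - 3*78**3) - 9895) = 1/((2 - 78 - 3*474552) - 9895) = 1/((2 - 78 - 1423656) - 9895) = 1/(-1423732 - 9895) = 1/(-1433627) = -1/1433627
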